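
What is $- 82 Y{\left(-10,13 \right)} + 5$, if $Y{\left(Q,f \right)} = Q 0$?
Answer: $5$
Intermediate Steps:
$Y{\left(Q,f \right)} = 0$
$- 82 Y{\left(-10,13 \right)} + 5 = \left(-82\right) 0 + 5 = 0 + 5 = 5$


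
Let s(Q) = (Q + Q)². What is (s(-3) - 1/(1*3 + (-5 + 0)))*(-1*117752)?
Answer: -4297948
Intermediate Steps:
s(Q) = 4*Q² (s(Q) = (2*Q)² = 4*Q²)
(s(-3) - 1/(1*3 + (-5 + 0)))*(-1*117752) = (4*(-3)² - 1/(1*3 + (-5 + 0)))*(-1*117752) = (4*9 - 1/(3 - 5))*(-117752) = (36 - 1/(-2))*(-117752) = (36 - 1*(-½))*(-117752) = (36 + ½)*(-117752) = (73/2)*(-117752) = -4297948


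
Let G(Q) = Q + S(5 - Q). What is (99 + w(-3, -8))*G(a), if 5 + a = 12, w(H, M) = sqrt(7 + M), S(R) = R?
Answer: 495 + 5*I ≈ 495.0 + 5.0*I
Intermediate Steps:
a = 7 (a = -5 + 12 = 7)
G(Q) = 5 (G(Q) = Q + (5 - Q) = 5)
(99 + w(-3, -8))*G(a) = (99 + sqrt(7 - 8))*5 = (99 + sqrt(-1))*5 = (99 + I)*5 = 495 + 5*I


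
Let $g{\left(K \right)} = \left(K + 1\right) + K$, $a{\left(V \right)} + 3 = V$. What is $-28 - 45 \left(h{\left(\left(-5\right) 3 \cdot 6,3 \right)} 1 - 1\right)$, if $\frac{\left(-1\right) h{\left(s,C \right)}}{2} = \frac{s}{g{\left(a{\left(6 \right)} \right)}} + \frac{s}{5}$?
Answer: $- \frac{19321}{7} \approx -2760.1$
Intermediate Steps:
$a{\left(V \right)} = -3 + V$
$g{\left(K \right)} = 1 + 2 K$ ($g{\left(K \right)} = \left(1 + K\right) + K = 1 + 2 K$)
$h{\left(s,C \right)} = - \frac{24 s}{35}$ ($h{\left(s,C \right)} = - 2 \left(\frac{s}{1 + 2 \left(-3 + 6\right)} + \frac{s}{5}\right) = - 2 \left(\frac{s}{1 + 2 \cdot 3} + s \frac{1}{5}\right) = - 2 \left(\frac{s}{1 + 6} + \frac{s}{5}\right) = - 2 \left(\frac{s}{7} + \frac{s}{5}\right) = - 2 \frac{12 s}{35} = - \frac{24 s}{35}$)
$-28 - 45 \left(h{\left(\left(-5\right) 3 \cdot 6,3 \right)} 1 - 1\right) = -28 - 45 \left(- \frac{24 \left(-5\right) 3 \cdot 6}{35} \cdot 1 - 1\right) = -28 - 45 \left(- \frac{24 \left(\left(-15\right) 6\right)}{35} \cdot 1 - 1\right) = -28 - 45 \left(\left(- \frac{24}{35}\right) \left(-90\right) 1 - 1\right) = -28 - 45 \left(\frac{432}{7} \cdot 1 - 1\right) = -28 - 45 \left(\frac{432}{7} - 1\right) = -28 - \frac{19125}{7} = - \frac{19321}{7}$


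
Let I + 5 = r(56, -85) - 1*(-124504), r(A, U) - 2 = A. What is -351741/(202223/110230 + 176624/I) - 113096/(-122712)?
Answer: -74077153732795658743/685002216679809 ≈ -1.0814e+5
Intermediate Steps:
r(A, U) = 2 + A
I = 124557 (I = -5 + ((2 + 56) - 1*(-124504)) = -5 + (58 + 124504) = -5 + 124562 = 124557)
-351741/(202223/110230 + 176624/I) - 113096/(-122712) = -351741/(202223/110230 + 176624/124557) - 113096/(-122712) = -351741/(202223*(1/110230) + 176624*(1/124557)) - 113096*(-1/122712) = -351741/(202223/110230 + 176624/124557) + 14137/15339 = -351741/44657553731/13729918110 + 14137/15339 = -351741*13729918110/44657553731 + 14137/15339 = -4829375125929510/44657553731 + 14137/15339 = -74077153732795658743/685002216679809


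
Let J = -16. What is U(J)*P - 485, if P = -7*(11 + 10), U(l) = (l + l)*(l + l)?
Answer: -151013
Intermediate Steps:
U(l) = 4*l**2 (U(l) = (2*l)*(2*l) = 4*l**2)
P = -147 (P = -7*21 = -147)
U(J)*P - 485 = (4*(-16)**2)*(-147) - 485 = (4*256)*(-147) - 485 = 1024*(-147) - 485 = -150528 - 485 = -151013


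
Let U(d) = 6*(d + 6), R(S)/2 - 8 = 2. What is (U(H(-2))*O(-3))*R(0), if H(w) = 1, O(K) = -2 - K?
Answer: 840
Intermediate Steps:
R(S) = 20 (R(S) = 16 + 2*2 = 16 + 4 = 20)
U(d) = 36 + 6*d (U(d) = 6*(6 + d) = 36 + 6*d)
(U(H(-2))*O(-3))*R(0) = ((36 + 6*1)*(-2 - 1*(-3)))*20 = ((36 + 6)*(-2 + 3))*20 = (42*1)*20 = 42*20 = 840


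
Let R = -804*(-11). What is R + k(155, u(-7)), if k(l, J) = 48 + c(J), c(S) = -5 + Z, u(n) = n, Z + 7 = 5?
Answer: 8885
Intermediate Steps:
Z = -2 (Z = -7 + 5 = -2)
R = 8844
c(S) = -7 (c(S) = -5 - 2 = -7)
k(l, J) = 41 (k(l, J) = 48 - 7 = 41)
R + k(155, u(-7)) = 8844 + 41 = 8885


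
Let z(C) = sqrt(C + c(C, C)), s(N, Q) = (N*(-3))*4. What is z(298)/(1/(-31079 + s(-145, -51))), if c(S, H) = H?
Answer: -58678*sqrt(149) ≈ -7.1626e+5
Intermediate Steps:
s(N, Q) = -12*N (s(N, Q) = -3*N*4 = -12*N)
z(C) = sqrt(2)*sqrt(C) (z(C) = sqrt(C + C) = sqrt(2*C) = sqrt(2)*sqrt(C))
z(298)/(1/(-31079 + s(-145, -51))) = (sqrt(2)*sqrt(298))/(1/(-31079 - 12*(-145))) = (2*sqrt(149))/(1/(-31079 + 1740)) = (2*sqrt(149))/(1/(-29339)) = (2*sqrt(149))/(-1/29339) = (2*sqrt(149))*(-29339) = -58678*sqrt(149)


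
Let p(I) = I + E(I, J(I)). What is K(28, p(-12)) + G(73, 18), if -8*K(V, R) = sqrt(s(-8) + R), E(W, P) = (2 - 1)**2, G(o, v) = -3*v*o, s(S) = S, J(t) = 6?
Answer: -3942 - I*sqrt(19)/8 ≈ -3942.0 - 0.54486*I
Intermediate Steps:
G(o, v) = -3*o*v
E(W, P) = 1 (E(W, P) = 1**2 = 1)
p(I) = 1 + I (p(I) = I + 1 = 1 + I)
K(V, R) = -sqrt(-8 + R)/8
K(28, p(-12)) + G(73, 18) = -sqrt(-8 + (1 - 12))/8 - 3*73*18 = -sqrt(-8 - 11)/8 - 3942 = -I*sqrt(19)/8 - 3942 = -3942 - I*sqrt(19)/8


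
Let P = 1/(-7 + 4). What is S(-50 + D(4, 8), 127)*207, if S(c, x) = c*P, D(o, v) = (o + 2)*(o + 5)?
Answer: -276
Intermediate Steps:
P = -⅓ (P = 1/(-3) = -⅓ ≈ -0.33333)
D(o, v) = (2 + o)*(5 + o)
S(c, x) = -c/3 (S(c, x) = c*(-⅓) = -c/3)
S(-50 + D(4, 8), 127)*207 = -(-50 + (10 + 4² + 7*4))/3*207 = -(-50 + (10 + 16 + 28))/3*207 = -(-50 + 54)/3*207 = -⅓*4*207 = -4/3*207 = -276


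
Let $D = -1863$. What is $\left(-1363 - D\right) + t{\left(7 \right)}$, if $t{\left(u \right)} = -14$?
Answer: $486$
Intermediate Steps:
$\left(-1363 - D\right) + t{\left(7 \right)} = \left(-1363 - -1863\right) - 14 = \left(-1363 + 1863\right) - 14 = 500 - 14 = 486$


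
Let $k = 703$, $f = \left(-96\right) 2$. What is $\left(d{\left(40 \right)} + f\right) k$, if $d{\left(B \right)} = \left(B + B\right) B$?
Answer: $2114624$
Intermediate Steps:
$d{\left(B \right)} = 2 B^{2}$ ($d{\left(B \right)} = 2 B B = 2 B^{2}$)
$f = -192$
$\left(d{\left(40 \right)} + f\right) k = \left(2 \cdot 40^{2} - 192\right) 703 = \left(2 \cdot 1600 - 192\right) 703 = \left(3200 - 192\right) 703 = 3008 \cdot 703 = 2114624$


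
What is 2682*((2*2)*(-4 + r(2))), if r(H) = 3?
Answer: -10728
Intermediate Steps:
2682*((2*2)*(-4 + r(2))) = 2682*((2*2)*(-4 + 3)) = 2682*(4*(-1)) = 2682*(-4) = -10728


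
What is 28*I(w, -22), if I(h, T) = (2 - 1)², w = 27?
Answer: 28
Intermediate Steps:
I(h, T) = 1 (I(h, T) = 1² = 1)
28*I(w, -22) = 28*1 = 28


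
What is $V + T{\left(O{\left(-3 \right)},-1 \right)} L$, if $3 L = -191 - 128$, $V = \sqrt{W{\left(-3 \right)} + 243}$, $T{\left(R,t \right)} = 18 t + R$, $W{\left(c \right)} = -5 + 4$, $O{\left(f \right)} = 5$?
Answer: $\frac{4147}{3} + 11 \sqrt{2} \approx 1397.9$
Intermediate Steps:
$W{\left(c \right)} = -1$
$T{\left(R,t \right)} = R + 18 t$
$V = 11 \sqrt{2}$ ($V = \sqrt{-1 + 243} = \sqrt{242} = 11 \sqrt{2} \approx 15.556$)
$L = - \frac{319}{3}$ ($L = \frac{-191 - 128}{3} = \frac{1}{3} \left(-319\right) = - \frac{319}{3} \approx -106.33$)
$V + T{\left(O{\left(-3 \right)},-1 \right)} L = 11 \sqrt{2} + \left(5 + 18 \left(-1\right)\right) \left(- \frac{319}{3}\right) = 11 \sqrt{2} + \left(5 - 18\right) \left(- \frac{319}{3}\right) = 11 \sqrt{2} - - \frac{4147}{3} = 11 \sqrt{2} + \frac{4147}{3} = \frac{4147}{3} + 11 \sqrt{2}$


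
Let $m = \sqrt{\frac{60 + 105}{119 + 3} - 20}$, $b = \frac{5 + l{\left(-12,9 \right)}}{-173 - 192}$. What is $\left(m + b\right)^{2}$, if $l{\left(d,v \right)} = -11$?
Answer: $- \frac{303082483}{16253450} + \frac{6 i \sqrt{11102}}{4453} \approx -18.647 + 0.14197 i$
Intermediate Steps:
$b = \frac{6}{365}$ ($b = \frac{5 - 11}{-173 - 192} = - \frac{6}{-365} = \left(-6\right) \left(- \frac{1}{365}\right) = \frac{6}{365} \approx 0.016438$)
$m = \frac{5 i \sqrt{11102}}{122}$ ($m = \sqrt{\frac{165}{122} - 20} = \sqrt{- \frac{2275}{122}} = \frac{5 i \sqrt{11102}}{122} \approx 4.3183 i$)
$\left(m + b\right)^{2} = \left(\frac{5 i \sqrt{11102}}{122} + \frac{6}{365}\right)^{2} = \left(\frac{6}{365} + \frac{5 i \sqrt{11102}}{122}\right)^{2}$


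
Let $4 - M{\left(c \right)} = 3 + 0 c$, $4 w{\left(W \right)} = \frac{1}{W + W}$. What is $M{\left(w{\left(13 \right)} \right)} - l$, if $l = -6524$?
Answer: $6525$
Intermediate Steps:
$w{\left(W \right)} = \frac{1}{8 W}$ ($w{\left(W \right)} = \frac{1}{4 \left(W + W\right)} = \frac{1}{4 \cdot 2 W} = \frac{\frac{1}{2} \frac{1}{W}}{4} = \frac{1}{8 W}$)
$M{\left(c \right)} = 1$ ($M{\left(c \right)} = 4 - \left(3 + 0 c\right) = 4 - \left(3 + 0\right) = 4 - 3 = 1$)
$M{\left(w{\left(13 \right)} \right)} - l = 1 - -6524 = 1 + 6524 = 6525$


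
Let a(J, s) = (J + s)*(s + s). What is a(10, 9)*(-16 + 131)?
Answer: 39330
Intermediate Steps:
a(J, s) = 2*s*(J + s) (a(J, s) = (J + s)*(2*s) = 2*s*(J + s))
a(10, 9)*(-16 + 131) = (2*9*(10 + 9))*(-16 + 131) = (2*9*19)*115 = 342*115 = 39330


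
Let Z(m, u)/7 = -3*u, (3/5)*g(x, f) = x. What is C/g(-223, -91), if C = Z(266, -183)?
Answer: -11529/1115 ≈ -10.340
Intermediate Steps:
g(x, f) = 5*x/3
Z(m, u) = -21*u (Z(m, u) = 7*(-3*u) = -21*u)
C = 3843 (C = -21*(-183) = 3843)
C/g(-223, -91) = 3843/(((5/3)*(-223))) = 3843/(-1115/3) = 3843*(-3/1115) = -11529/1115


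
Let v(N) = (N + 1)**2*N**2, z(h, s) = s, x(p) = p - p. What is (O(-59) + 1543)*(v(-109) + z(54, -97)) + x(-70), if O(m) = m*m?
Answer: 696225352288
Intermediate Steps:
x(p) = 0
v(N) = N**2*(1 + N)**2 (v(N) = (1 + N)**2*N**2 = N**2*(1 + N)**2)
O(m) = m**2
(O(-59) + 1543)*(v(-109) + z(54, -97)) + x(-70) = ((-59)**2 + 1543)*((-109)**2*(1 - 109)**2 - 97) + 0 = (3481 + 1543)*(11881*(-108)**2 - 97) + 0 = 5024*(11881*11664 - 97) + 0 = 5024*(138579984 - 97) + 0 = 5024*138579887 + 0 = 696225352288 + 0 = 696225352288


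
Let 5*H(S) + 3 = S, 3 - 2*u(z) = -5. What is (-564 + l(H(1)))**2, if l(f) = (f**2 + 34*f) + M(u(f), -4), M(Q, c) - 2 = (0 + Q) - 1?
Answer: 204804721/625 ≈ 3.2769e+5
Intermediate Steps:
u(z) = 4 (u(z) = 3/2 - 1/2*(-5) = 3/2 + 5/2 = 4)
H(S) = -3/5 + S/5
M(Q, c) = 1 + Q (M(Q, c) = 2 + ((0 + Q) - 1) = 2 + (Q - 1) = 2 + (-1 + Q) = 1 + Q)
l(f) = 5 + f**2 + 34*f (l(f) = (f**2 + 34*f) + (1 + 4) = (f**2 + 34*f) + 5 = 5 + f**2 + 34*f)
(-564 + l(H(1)))**2 = (-564 + (5 + (-3/5 + (1/5)*1)**2 + 34*(-3/5 + (1/5)*1)))**2 = (-564 + (5 + (-3/5 + 1/5)**2 + 34*(-3/5 + 1/5)))**2 = (-564 + (5 + (-2/5)**2 + 34*(-2/5)))**2 = (-564 + (5 + 4/25 - 68/5))**2 = (-564 - 211/25)**2 = (-14311/25)**2 = 204804721/625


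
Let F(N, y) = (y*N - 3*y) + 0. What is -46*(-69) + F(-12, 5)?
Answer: 3099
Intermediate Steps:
F(N, y) = -3*y + N*y (F(N, y) = (N*y - 3*y) + 0 = (-3*y + N*y) + 0 = -3*y + N*y)
-46*(-69) + F(-12, 5) = -46*(-69) + 5*(-3 - 12) = 3174 + 5*(-15) = 3174 - 75 = 3099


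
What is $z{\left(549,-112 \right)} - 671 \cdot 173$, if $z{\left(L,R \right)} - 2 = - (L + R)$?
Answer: $-116518$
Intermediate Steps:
$z{\left(L,R \right)} = 2 - L - R$ ($z{\left(L,R \right)} = 2 - \left(L + R\right) = 2 - L - R$)
$z{\left(549,-112 \right)} - 671 \cdot 173 = \left(2 - 549 - -112\right) - 671 \cdot 173 = \left(2 - 549 + 112\right) - 116083 = -435 - 116083 = -116518$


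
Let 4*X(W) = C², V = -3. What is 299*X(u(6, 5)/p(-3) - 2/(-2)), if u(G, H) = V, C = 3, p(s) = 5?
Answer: 2691/4 ≈ 672.75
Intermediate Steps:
u(G, H) = -3
X(W) = 9/4 (X(W) = (¼)*3² = (¼)*9 = 9/4)
299*X(u(6, 5)/p(-3) - 2/(-2)) = 299*(9/4) = 2691/4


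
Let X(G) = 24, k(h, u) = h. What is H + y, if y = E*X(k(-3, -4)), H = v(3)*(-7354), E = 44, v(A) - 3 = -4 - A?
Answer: 30472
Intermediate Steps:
v(A) = -1 - A (v(A) = 3 + (-4 - A) = -1 - A)
H = 29416 (H = (-1 - 1*3)*(-7354) = (-1 - 3)*(-7354) = -4*(-7354) = 29416)
y = 1056 (y = 44*24 = 1056)
H + y = 29416 + 1056 = 30472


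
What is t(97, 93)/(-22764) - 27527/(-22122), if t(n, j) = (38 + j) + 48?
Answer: 103777465/83930868 ≈ 1.2365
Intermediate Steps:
t(n, j) = 86 + j
t(97, 93)/(-22764) - 27527/(-22122) = (86 + 93)/(-22764) - 27527/(-22122) = 179*(-1/22764) - 27527*(-1/22122) = -179/22764 + 27527/22122 = 103777465/83930868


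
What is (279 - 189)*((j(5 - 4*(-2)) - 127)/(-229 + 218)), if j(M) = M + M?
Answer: 9090/11 ≈ 826.36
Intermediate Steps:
j(M) = 2*M
(279 - 189)*((j(5 - 4*(-2)) - 127)/(-229 + 218)) = (279 - 189)*((2*(5 - 4*(-2)) - 127)/(-229 + 218)) = 90*((2*(5 + 8) - 127)/(-11)) = 90*((2*13 - 127)*(-1/11)) = 90*((26 - 127)*(-1/11)) = 90*(-101*(-1/11)) = 90*(101/11) = 9090/11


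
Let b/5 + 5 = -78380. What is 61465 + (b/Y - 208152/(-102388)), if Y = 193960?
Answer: 4694786642647/76381448 ≈ 61465.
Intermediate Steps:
b = -391925 (b = -25 + 5*(-78380) = -25 - 391900 = -391925)
61465 + (b/Y - 208152/(-102388)) = 61465 + (-391925/193960 - 208152/(-102388)) = 61465 + (-391925*1/193960 - 208152*(-1/102388)) = 61465 + (-78385/38792 + 52038/25597) = 61465 + 941327/76381448 = 4694786642647/76381448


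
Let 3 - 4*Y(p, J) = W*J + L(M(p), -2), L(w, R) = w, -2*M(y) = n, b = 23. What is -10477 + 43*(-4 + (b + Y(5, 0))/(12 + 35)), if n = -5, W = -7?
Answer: -3996069/376 ≈ -10628.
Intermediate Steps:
M(y) = 5/2 (M(y) = -½*(-5) = 5/2)
Y(p, J) = ⅛ + 7*J/4 (Y(p, J) = ¾ - (-7*J + 5/2)/4 = ¾ - (5/2 - 7*J)/4 = ¾ + (-5/8 + 7*J/4) = ⅛ + 7*J/4)
-10477 + 43*(-4 + (b + Y(5, 0))/(12 + 35)) = -10477 + 43*(-4 + (23 + (⅛ + (7/4)*0))/(12 + 35)) = -10477 + 43*(-4 + (23 + (⅛ + 0))/47) = -10477 + 43*(-4 + (23 + ⅛)*(1/47)) = -10477 + 43*(-4 + (185/8)*(1/47)) = -10477 + 43*(-4 + 185/376) = -10477 + 43*(-1319/376) = -10477 - 56717/376 = -3996069/376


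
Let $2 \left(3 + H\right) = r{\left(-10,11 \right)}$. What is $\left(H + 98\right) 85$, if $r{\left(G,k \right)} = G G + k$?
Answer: $\frac{25585}{2} \approx 12793.0$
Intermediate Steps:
$r{\left(G,k \right)} = k + G^{2}$ ($r{\left(G,k \right)} = G^{2} + k = k + G^{2}$)
$H = \frac{105}{2}$ ($H = -3 + \frac{11 + \left(-10\right)^{2}}{2} = -3 + \frac{11 + 100}{2} = -3 + \frac{1}{2} \cdot 111 = -3 + \frac{111}{2} = \frac{105}{2} \approx 52.5$)
$\left(H + 98\right) 85 = \left(\frac{105}{2} + 98\right) 85 = \frac{301}{2} \cdot 85 = \frac{25585}{2}$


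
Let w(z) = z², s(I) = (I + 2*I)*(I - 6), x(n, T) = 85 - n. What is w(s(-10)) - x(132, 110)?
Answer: 230447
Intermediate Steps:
s(I) = 3*I*(-6 + I) (s(I) = (3*I)*(-6 + I) = 3*I*(-6 + I))
w(s(-10)) - x(132, 110) = (3*(-10)*(-6 - 10))² - (85 - 1*132) = (3*(-10)*(-16))² - (85 - 132) = 480² - 1*(-47) = 230400 + 47 = 230447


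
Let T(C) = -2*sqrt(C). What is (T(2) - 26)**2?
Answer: 684 + 104*sqrt(2) ≈ 831.08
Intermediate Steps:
(T(2) - 26)**2 = (-2*sqrt(2) - 26)**2 = (-26 - 2*sqrt(2))**2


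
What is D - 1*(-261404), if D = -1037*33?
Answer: 227183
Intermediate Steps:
D = -34221
D - 1*(-261404) = -34221 - 1*(-261404) = -34221 + 261404 = 227183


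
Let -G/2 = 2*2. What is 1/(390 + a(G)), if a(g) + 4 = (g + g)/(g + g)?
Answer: 1/387 ≈ 0.0025840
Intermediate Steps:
G = -8 (G = -4*2 = -2*4 = -8)
a(g) = -3 (a(g) = -4 + (g + g)/(g + g) = -4 + (2*g)/((2*g)) = -4 + (2*g)*(1/(2*g)) = -4 + 1 = -3)
1/(390 + a(G)) = 1/(390 - 3) = 1/387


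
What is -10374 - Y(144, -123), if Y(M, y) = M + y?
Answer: -10395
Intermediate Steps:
-10374 - Y(144, -123) = -10374 - (144 - 123) = -10374 - 1*21 = -10374 - 21 = -10395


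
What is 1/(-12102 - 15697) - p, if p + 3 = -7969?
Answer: 221613627/27799 ≈ 7972.0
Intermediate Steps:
p = -7972 (p = -3 - 7969 = -7972)
1/(-12102 - 15697) - p = 1/(-12102 - 15697) - 1*(-7972) = 1/(-27799) + 7972 = -1/27799 + 7972 = 221613627/27799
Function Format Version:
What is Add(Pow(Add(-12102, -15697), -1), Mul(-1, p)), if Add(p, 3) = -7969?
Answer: Rational(221613627, 27799) ≈ 7972.0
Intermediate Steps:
p = -7972 (p = Add(-3, -7969) = -7972)
Add(Pow(Add(-12102, -15697), -1), Mul(-1, p)) = Add(Pow(Add(-12102, -15697), -1), Mul(-1, -7972)) = Add(Pow(-27799, -1), 7972) = Add(Rational(-1, 27799), 7972) = Rational(221613627, 27799)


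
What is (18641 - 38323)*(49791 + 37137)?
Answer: -1710916896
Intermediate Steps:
(18641 - 38323)*(49791 + 37137) = -19682*86928 = -1710916896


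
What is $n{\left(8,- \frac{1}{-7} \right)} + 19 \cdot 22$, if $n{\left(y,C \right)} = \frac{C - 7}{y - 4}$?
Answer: $\frac{2914}{7} \approx 416.29$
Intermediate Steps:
$n{\left(y,C \right)} = \frac{-7 + C}{-4 + y}$
$n{\left(8,- \frac{1}{-7} \right)} + 19 \cdot 22 = \frac{-7 - \frac{1}{-7}}{-4 + 8} + 19 \cdot 22 = \frac{-7 - - \frac{1}{7}}{4} + 418 = \frac{-7 + \frac{1}{7}}{4} + 418 = \frac{1}{4} \left(- \frac{48}{7}\right) + 418 = - \frac{12}{7} + 418 = \frac{2914}{7}$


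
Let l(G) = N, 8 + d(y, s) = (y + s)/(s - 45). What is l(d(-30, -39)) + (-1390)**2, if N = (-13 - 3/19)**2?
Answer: 697550600/361 ≈ 1.9323e+6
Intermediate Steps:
N = 62500/361 (N = (-13 - 3*1/19)**2 = (-13 - 3/19)**2 = (-250/19)**2 = 62500/361 ≈ 173.13)
d(y, s) = -8 + (s + y)/(-45 + s) (d(y, s) = -8 + (y + s)/(s - 45) = -8 + (s + y)/(-45 + s))
l(G) = 62500/361
l(d(-30, -39)) + (-1390)**2 = 62500/361 + (-1390)**2 = 62500/361 + 1932100 = 697550600/361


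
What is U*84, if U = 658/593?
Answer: 55272/593 ≈ 93.207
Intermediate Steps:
U = 658/593 (U = 658*(1/593) = 658/593 ≈ 1.1096)
U*84 = (658/593)*84 = 55272/593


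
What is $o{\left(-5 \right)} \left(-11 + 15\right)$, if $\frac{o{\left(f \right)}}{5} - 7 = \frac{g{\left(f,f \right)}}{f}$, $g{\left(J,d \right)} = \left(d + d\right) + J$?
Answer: $200$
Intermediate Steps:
$g{\left(J,d \right)} = J + 2 d$ ($g{\left(J,d \right)} = 2 d + J = J + 2 d$)
$o{\left(f \right)} = 50$ ($o{\left(f \right)} = 35 + 5 \frac{f + 2 f}{f} = 35 + 5 \frac{3 f}{f} = 35 + 5 \cdot 3 = 35 + 15 = 50$)
$o{\left(-5 \right)} \left(-11 + 15\right) = 50 \left(-11 + 15\right) = 50 \cdot 4 = 200$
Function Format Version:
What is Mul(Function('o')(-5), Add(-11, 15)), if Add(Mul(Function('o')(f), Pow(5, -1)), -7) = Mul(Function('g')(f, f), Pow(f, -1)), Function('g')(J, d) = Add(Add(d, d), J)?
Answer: 200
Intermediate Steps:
Function('g')(J, d) = Add(J, Mul(2, d)) (Function('g')(J, d) = Add(Mul(2, d), J) = Add(J, Mul(2, d)))
Function('o')(f) = 50 (Function('o')(f) = Add(35, Mul(5, Mul(Add(f, Mul(2, f)), Pow(f, -1)))) = Add(35, Mul(5, Mul(Mul(3, f), Pow(f, -1)))) = Add(35, Mul(5, 3)) = Add(35, 15) = 50)
Mul(Function('o')(-5), Add(-11, 15)) = Mul(50, Add(-11, 15)) = Mul(50, 4) = 200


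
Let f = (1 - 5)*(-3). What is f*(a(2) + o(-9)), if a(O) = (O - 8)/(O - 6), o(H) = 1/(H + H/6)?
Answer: 118/7 ≈ 16.857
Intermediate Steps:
o(H) = 6/(7*H) (o(H) = 1/(H + H*(⅙)) = 1/(H + H/6) = 1/(7*H/6) = 6/(7*H))
f = 12 (f = -4*(-3) = 12)
a(O) = (-8 + O)/(-6 + O)
f*(a(2) + o(-9)) = 12*((-8 + 2)/(-6 + 2) + (6/7)/(-9)) = 12*(-6/(-4) + (6/7)*(-⅑)) = 12*(-¼*(-6) - 2/21) = 12*(3/2 - 2/21) = 12*(59/42) = 118/7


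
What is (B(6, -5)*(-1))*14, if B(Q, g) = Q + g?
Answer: -14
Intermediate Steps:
(B(6, -5)*(-1))*14 = ((6 - 5)*(-1))*14 = (1*(-1))*14 = -1*14 = -14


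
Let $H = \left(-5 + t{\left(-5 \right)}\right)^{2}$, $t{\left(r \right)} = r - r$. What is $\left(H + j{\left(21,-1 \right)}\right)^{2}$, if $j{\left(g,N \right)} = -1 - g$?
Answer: $9$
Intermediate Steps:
$t{\left(r \right)} = 0$
$H = 25$ ($H = \left(-5 + 0\right)^{2} = \left(-5\right)^{2} = 25$)
$\left(H + j{\left(21,-1 \right)}\right)^{2} = \left(25 - 22\right)^{2} = 3^{2} = 9$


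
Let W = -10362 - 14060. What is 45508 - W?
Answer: 69930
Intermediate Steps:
W = -24422
45508 - W = 45508 - 1*(-24422) = 45508 + 24422 = 69930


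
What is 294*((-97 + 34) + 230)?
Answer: 49098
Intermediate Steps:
294*((-97 + 34) + 230) = 294*(-63 + 230) = 294*167 = 49098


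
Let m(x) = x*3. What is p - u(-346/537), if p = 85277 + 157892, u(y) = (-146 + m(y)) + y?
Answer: 130661539/537 ≈ 2.4332e+5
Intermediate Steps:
m(x) = 3*x
u(y) = -146 + 4*y (u(y) = (-146 + 3*y) + y = -146 + 4*y)
p = 243169
p - u(-346/537) = 243169 - (-146 + 4*(-346/537)) = 243169 - (-146 - 1384/537) = 243169 - 1*(-79786/537) = 243169 + 79786/537 = 130661539/537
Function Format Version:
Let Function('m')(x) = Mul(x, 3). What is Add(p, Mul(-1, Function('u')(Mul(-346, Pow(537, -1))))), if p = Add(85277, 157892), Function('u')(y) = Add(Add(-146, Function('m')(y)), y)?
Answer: Rational(130661539, 537) ≈ 2.4332e+5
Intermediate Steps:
Function('m')(x) = Mul(3, x)
Function('u')(y) = Add(-146, Mul(4, y)) (Function('u')(y) = Add(Add(-146, Mul(3, y)), y) = Add(-146, Mul(4, y)))
p = 243169
Add(p, Mul(-1, Function('u')(Mul(-346, Pow(537, -1))))) = Add(243169, Mul(-1, Add(-146, Mul(4, Mul(-346, Pow(537, -1)))))) = Add(243169, Mul(-1, Add(-146, Mul(4, Mul(-346, Rational(1, 537)))))) = Add(243169, Mul(-1, Add(-146, Mul(4, Rational(-346, 537))))) = Add(243169, Mul(-1, Add(-146, Rational(-1384, 537)))) = Add(243169, Mul(-1, Rational(-79786, 537))) = Add(243169, Rational(79786, 537)) = Rational(130661539, 537)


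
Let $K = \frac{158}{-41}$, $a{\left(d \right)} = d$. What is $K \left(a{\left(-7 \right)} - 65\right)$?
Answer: $\frac{11376}{41} \approx 277.46$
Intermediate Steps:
$K = - \frac{158}{41}$ ($K = 158 \left(- \frac{1}{41}\right) = - \frac{158}{41} \approx -3.8537$)
$K \left(a{\left(-7 \right)} - 65\right) = - \frac{158 \left(-7 - 65\right)}{41} = \left(- \frac{158}{41}\right) \left(-72\right) = \frac{11376}{41}$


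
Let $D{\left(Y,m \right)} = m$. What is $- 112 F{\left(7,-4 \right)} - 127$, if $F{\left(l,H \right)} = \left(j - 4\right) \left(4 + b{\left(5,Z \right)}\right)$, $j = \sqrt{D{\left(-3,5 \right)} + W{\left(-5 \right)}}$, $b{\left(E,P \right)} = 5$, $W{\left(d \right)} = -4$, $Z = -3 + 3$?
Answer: $2897$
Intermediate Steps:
$Z = 0$
$j = 1$ ($j = \sqrt{5 - 4} = \sqrt{1} = 1$)
$F{\left(l,H \right)} = -27$ ($F{\left(l,H \right)} = \left(1 - 4\right) \left(4 + 5\right) = \left(-3\right) 9 = -27$)
$- 112 F{\left(7,-4 \right)} - 127 = \left(-112\right) \left(-27\right) - 127 = 3024 - 127 = 2897$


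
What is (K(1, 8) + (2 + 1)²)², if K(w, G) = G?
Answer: 289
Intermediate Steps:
(K(1, 8) + (2 + 1)²)² = (8 + (2 + 1)²)² = (8 + 3²)² = (8 + 9)² = 17² = 289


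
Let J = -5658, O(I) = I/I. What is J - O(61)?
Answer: -5659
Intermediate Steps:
O(I) = 1
J - O(61) = -5658 - 1*1 = -5658 - 1 = -5659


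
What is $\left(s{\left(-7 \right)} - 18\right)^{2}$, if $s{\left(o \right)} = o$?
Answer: $625$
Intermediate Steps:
$\left(s{\left(-7 \right)} - 18\right)^{2} = \left(-7 - 18\right)^{2} = \left(-25\right)^{2} = 625$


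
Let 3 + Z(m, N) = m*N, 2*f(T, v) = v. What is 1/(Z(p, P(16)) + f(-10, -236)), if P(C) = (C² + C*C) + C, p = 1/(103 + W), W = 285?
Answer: -97/11605 ≈ -0.0083585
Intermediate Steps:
f(T, v) = v/2
p = 1/388 (p = 1/(103 + 285) = 1/388 ≈ 0.0025773)
P(C) = C + 2*C² (P(C) = (C² + C²) + C = 2*C² + C = C + 2*C²)
Z(m, N) = -3 + N*m (Z(m, N) = -3 + m*N = -3 + N*m)
1/(Z(p, P(16)) + f(-10, -236)) = 1/((-3 + (16*(1 + 2*16))*(1/388)) + (½)*(-236)) = 1/((-3 + (16*(1 + 32))*(1/388)) - 118) = 1/((-3 + (16*33)*(1/388)) - 118) = 1/((-3 + 528*(1/388)) - 118) = 1/((-3 + 132/97) - 118) = 1/(-159/97 - 118) = 1/(-11605/97) = -97/11605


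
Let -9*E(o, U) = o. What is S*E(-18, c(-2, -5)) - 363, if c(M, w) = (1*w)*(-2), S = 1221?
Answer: 2079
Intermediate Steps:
c(M, w) = -2*w (c(M, w) = w*(-2) = -2*w)
E(o, U) = -o/9
S*E(-18, c(-2, -5)) - 363 = 1221*(-1/9*(-18)) - 363 = 1221*2 - 363 = 2442 - 363 = 2079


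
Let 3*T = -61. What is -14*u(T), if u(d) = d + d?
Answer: 1708/3 ≈ 569.33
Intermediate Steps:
T = -61/3 (T = (⅓)*(-61) = -61/3 ≈ -20.333)
u(d) = 2*d
-14*u(T) = -28*(-61)/3 = -14*(-122/3) = 1708/3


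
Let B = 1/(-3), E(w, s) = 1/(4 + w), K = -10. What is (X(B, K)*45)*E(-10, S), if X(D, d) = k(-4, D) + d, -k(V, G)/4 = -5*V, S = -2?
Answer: 675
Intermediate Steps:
k(V, G) = 20*V (k(V, G) = -(-20)*V = 20*V)
B = -1/3 ≈ -0.33333
X(D, d) = -80 + d (X(D, d) = 20*(-4) + d = -80 + d)
(X(B, K)*45)*E(-10, S) = ((-80 - 10)*45)/(4 - 10) = -90*45/(-6) = -4050*(-1/6) = 675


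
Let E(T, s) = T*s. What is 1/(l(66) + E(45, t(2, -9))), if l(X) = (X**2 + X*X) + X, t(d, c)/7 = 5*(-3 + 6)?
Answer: 1/13503 ≈ 7.4058e-5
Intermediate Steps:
t(d, c) = 105 (t(d, c) = 7*(5*(-3 + 6)) = 7*(5*3) = 7*15 = 105)
l(X) = X + 2*X**2 (l(X) = (X**2 + X**2) + X = 2*X**2 + X = X + 2*X**2)
1/(l(66) + E(45, t(2, -9))) = 1/(66*(1 + 2*66) + 45*105) = 1/(66*(1 + 132) + 4725) = 1/(66*133 + 4725) = 1/(8778 + 4725) = 1/13503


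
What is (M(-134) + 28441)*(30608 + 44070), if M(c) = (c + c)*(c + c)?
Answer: 7487589670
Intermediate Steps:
M(c) = 4*c² (M(c) = (2*c)*(2*c) = 4*c²)
(M(-134) + 28441)*(30608 + 44070) = (4*(-134)² + 28441)*(30608 + 44070) = (4*17956 + 28441)*74678 = (71824 + 28441)*74678 = 100265*74678 = 7487589670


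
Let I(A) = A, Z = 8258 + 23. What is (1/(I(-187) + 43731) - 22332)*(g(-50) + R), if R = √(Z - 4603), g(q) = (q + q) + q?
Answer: 72931845525/21772 - 972424607*√3678/43544 ≈ 1.9954e+6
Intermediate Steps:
Z = 8281
g(q) = 3*q (g(q) = 2*q + q = 3*q)
R = √3678 (R = √(8281 - 4603) = √3678 ≈ 60.646)
(1/(I(-187) + 43731) - 22332)*(g(-50) + R) = (1/(-187 + 43731) - 22332)*(3*(-50) + √3678) = (1/43544 - 22332)*(-150 + √3678) = -972424607*(-150 + √3678)/43544 = 72931845525/21772 - 972424607*√3678/43544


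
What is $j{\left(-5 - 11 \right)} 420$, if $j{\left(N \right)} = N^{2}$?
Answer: $107520$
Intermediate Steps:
$j{\left(-5 - 11 \right)} 420 = \left(-5 - 11\right)^{2} \cdot 420 = \left(-16\right)^{2} \cdot 420 = 256 \cdot 420 = 107520$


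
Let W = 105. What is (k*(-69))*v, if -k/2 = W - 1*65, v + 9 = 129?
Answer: 662400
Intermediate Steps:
v = 120 (v = -9 + 129 = 120)
k = -80 (k = -2*(105 - 1*65) = -2*(105 - 65) = -2*40 = -80)
(k*(-69))*v = -80*(-69)*120 = 5520*120 = 662400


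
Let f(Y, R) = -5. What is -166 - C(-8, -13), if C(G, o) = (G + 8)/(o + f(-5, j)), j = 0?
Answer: -166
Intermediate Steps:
C(G, o) = (8 + G)/(-5 + o) (C(G, o) = (G + 8)/(o - 5) = (8 + G)/(-5 + o))
-166 - C(-8, -13) = -166 - (8 - 8)/(-5 - 13) = -166 - 0/(-18) = -166 - (-1)*0/18 = -166 - 1*0 = -166 + 0 = -166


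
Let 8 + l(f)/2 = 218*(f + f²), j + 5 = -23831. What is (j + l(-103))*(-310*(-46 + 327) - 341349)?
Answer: -1952386546676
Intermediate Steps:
j = -23836 (j = -5 - 23831 = -23836)
l(f) = -16 + 436*f + 436*f² (l(f) = -16 + 2*(218*(f + f²)) = -16 + 2*(218*f + 218*f²) = -16 + (436*f + 436*f²) = -16 + 436*f + 436*f²)
(j + l(-103))*(-310*(-46 + 327) - 341349) = (-23836 + (-16 + 436*(-103) + 436*(-103)²))*(-310*(-46 + 327) - 341349) = (-23836 + (-16 - 44908 + 436*10609))*(-310*281 - 341349) = (-23836 + (-16 - 44908 + 4625524))*(-87110 - 341349) = (-23836 + 4580600)*(-428459) = 4556764*(-428459) = -1952386546676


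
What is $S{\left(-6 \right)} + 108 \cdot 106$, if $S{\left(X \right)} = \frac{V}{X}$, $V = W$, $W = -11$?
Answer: $\frac{68699}{6} \approx 11450.0$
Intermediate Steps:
$V = -11$
$S{\left(X \right)} = - \frac{11}{X}$
$S{\left(-6 \right)} + 108 \cdot 106 = - \frac{11}{-6} + 108 \cdot 106 = \left(-11\right) \left(- \frac{1}{6}\right) + 11448 = \frac{11}{6} + 11448 = \frac{68699}{6}$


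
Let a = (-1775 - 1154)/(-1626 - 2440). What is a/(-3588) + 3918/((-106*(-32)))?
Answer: 3571813411/3092827296 ≈ 1.1549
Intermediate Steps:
a = 2929/4066 (a = -2929/(-4066) = -2929*(-1/4066) = 2929/4066 ≈ 0.72036)
a/(-3588) + 3918/((-106*(-32))) = (2929/4066)/(-3588) + 3918/((-106*(-32))) = (2929/4066)*(-1/3588) + 3918/3392 = -2929/14588808 + 3918*(1/3392) = -2929/14588808 + 1959/1696 = 3571813411/3092827296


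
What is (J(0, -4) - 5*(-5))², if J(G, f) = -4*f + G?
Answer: 1681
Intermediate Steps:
J(G, f) = G - 4*f
(J(0, -4) - 5*(-5))² = ((0 - 4*(-4)) - 5*(-5))² = ((0 + 16) + 25)² = (16 + 25)² = 41² = 1681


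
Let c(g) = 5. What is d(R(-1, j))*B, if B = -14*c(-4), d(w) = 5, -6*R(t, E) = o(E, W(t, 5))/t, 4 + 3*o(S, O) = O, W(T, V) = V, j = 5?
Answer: -350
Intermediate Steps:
o(S, O) = -4/3 + O/3
R(t, E) = -1/(18*t) (R(t, E) = -(-4/3 + (⅓)*5)/(6*t) = -(-4/3 + 5/3)/(6*t) = -1/(18*t))
B = -70 (B = -14*5 = -70)
d(R(-1, j))*B = 5*(-70) = -350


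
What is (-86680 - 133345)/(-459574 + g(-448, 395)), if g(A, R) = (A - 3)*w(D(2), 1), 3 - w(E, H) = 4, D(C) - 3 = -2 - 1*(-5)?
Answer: 220025/459123 ≈ 0.47923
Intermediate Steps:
D(C) = 6 (D(C) = 3 + (-2 - 1*(-5)) = 3 + (-2 + 5) = 3 + 3 = 6)
w(E, H) = -1 (w(E, H) = 3 - 1*4 = 3 - 4 = -1)
g(A, R) = 3 - A (g(A, R) = (A - 3)*(-1) = (-3 + A)*(-1) = 3 - A)
(-86680 - 133345)/(-459574 + g(-448, 395)) = (-86680 - 133345)/(-459574 + (3 - 1*(-448))) = -220025/(-459574 + (3 + 448)) = -220025/(-459574 + 451) = -220025/(-459123) = -220025*(-1/459123) = 220025/459123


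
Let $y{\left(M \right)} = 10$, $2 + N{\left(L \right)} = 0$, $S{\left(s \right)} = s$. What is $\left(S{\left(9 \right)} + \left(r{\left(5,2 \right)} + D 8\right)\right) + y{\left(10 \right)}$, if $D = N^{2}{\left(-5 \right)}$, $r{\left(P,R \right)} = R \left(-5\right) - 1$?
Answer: $40$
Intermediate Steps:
$N{\left(L \right)} = -2$ ($N{\left(L \right)} = -2 + 0 = -2$)
$r{\left(P,R \right)} = -1 - 5 R$ ($r{\left(P,R \right)} = - 5 R - 1 = -1 - 5 R$)
$D = 4$ ($D = \left(-2\right)^{2} = 4$)
$\left(S{\left(9 \right)} + \left(r{\left(5,2 \right)} + D 8\right)\right) + y{\left(10 \right)} = \left(9 + \left(\left(-1 - 10\right) + 4 \cdot 8\right)\right) + 10 = \left(9 + \left(\left(-1 - 10\right) + 32\right)\right) + 10 = \left(9 + \left(-11 + 32\right)\right) + 10 = \left(9 + 21\right) + 10 = 30 + 10 = 40$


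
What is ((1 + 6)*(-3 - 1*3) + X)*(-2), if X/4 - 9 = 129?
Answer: -1020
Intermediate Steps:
X = 552 (X = 36 + 4*129 = 36 + 516 = 552)
((1 + 6)*(-3 - 1*3) + X)*(-2) = ((1 + 6)*(-3 - 1*3) + 552)*(-2) = (7*(-3 - 3) + 552)*(-2) = (7*(-6) + 552)*(-2) = (-42 + 552)*(-2) = 510*(-2) = -1020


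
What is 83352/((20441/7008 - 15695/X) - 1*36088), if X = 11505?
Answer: -448028335872/193969562425 ≈ -2.3098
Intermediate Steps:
83352/((20441/7008 - 15695/X) - 1*36088) = 83352/((20441/7008 - 15695/11505) - 1*36088) = 83352/((20441*(1/7008) - 15695*1/11505) - 36088) = 83352/((20441/7008 - 3139/2301) - 36088) = 83352/(8345543/5375136 - 36088) = 83352/(-193969562425/5375136) = 83352*(-5375136/193969562425) = -448028335872/193969562425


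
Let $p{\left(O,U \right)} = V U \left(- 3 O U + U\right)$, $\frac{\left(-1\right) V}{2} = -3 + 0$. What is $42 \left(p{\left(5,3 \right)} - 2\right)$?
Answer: $-31836$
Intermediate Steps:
$V = 6$ ($V = - 2 \left(-3 + 0\right) = \left(-2\right) \left(-3\right) = 6$)
$p{\left(O,U \right)} = 6 U \left(U - 3 O U\right)$ ($p{\left(O,U \right)} = 6 U \left(- 3 O U + U\right) = 6 U \left(U - 3 O U\right)$)
$42 \left(p{\left(5,3 \right)} - 2\right) = 42 \left(3^{2} \left(6 - 90\right) - 2\right) = 42 \left(9 \left(6 - 90\right) - 2\right) = 42 \left(9 \left(-84\right) - 2\right) = 42 \left(-756 - 2\right) = 42 \left(-758\right) = -31836$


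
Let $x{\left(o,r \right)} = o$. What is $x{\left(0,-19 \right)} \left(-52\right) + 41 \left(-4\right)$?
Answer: $-164$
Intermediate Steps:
$x{\left(0,-19 \right)} \left(-52\right) + 41 \left(-4\right) = 0 \left(-52\right) + 41 \left(-4\right) = 0 - 164 = -164$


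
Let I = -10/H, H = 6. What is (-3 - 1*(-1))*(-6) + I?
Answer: 31/3 ≈ 10.333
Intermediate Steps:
I = -5/3 (I = -10/6 = -10*1/6 = -5/3 ≈ -1.6667)
(-3 - 1*(-1))*(-6) + I = (-3 - 1*(-1))*(-6) - 5/3 = (-3 + 1)*(-6) - 5/3 = -2*(-6) - 5/3 = 12 - 5/3 = 31/3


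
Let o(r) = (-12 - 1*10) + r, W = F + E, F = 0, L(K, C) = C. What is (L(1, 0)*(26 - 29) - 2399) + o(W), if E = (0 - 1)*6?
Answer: -2427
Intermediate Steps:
E = -6 (E = -1*6 = -6)
W = -6 (W = 0 - 6 = -6)
o(r) = -22 + r (o(r) = (-12 - 10) + r = -22 + r)
(L(1, 0)*(26 - 29) - 2399) + o(W) = (0*(26 - 29) - 2399) + (-22 - 6) = (0*(-3) - 2399) - 28 = (0 - 2399) - 28 = -2399 - 28 = -2427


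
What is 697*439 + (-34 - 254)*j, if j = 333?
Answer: 210079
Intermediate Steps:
697*439 + (-34 - 254)*j = 697*439 + (-34 - 254)*333 = 305983 - 288*333 = 305983 - 95904 = 210079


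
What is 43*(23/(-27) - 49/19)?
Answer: -75680/513 ≈ -147.52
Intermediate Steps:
43*(23/(-27) - 49/19) = 43*(23*(-1/27) - 49*1/19) = 43*(-23/27 - 49/19) = 43*(-1760/513) = -75680/513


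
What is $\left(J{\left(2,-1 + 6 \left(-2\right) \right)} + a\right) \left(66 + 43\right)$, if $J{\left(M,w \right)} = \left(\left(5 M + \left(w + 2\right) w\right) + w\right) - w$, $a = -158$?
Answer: $-545$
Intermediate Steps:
$J{\left(M,w \right)} = 5 M + w \left(2 + w\right)$ ($J{\left(M,w \right)} = \left(\left(5 M + \left(2 + w\right) w\right) + w\right) - w = \left(\left(5 M + w \left(2 + w\right)\right) + w\right) - w = \left(w + 5 M + w \left(2 + w\right)\right) - w = 5 M + w \left(2 + w\right)$)
$\left(J{\left(2,-1 + 6 \left(-2\right) \right)} + a\right) \left(66 + 43\right) = \left(\left(\left(-1 + 6 \left(-2\right)\right)^{2} + 2 \left(-1 + 6 \left(-2\right)\right) + 5 \cdot 2\right) - 158\right) \left(66 + 43\right) = \left(\left(\left(-1 - 12\right)^{2} + 2 \left(-1 - 12\right) + 10\right) - 158\right) 109 = \left(\left(\left(-13\right)^{2} + 2 \left(-13\right) + 10\right) - 158\right) 109 = \left(\left(169 - 26 + 10\right) - 158\right) 109 = \left(153 - 158\right) 109 = \left(-5\right) 109 = -545$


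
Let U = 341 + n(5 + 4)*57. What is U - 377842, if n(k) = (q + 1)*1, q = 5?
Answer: -377159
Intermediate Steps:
n(k) = 6 (n(k) = (5 + 1)*1 = 6*1 = 6)
U = 683 (U = 341 + 6*57 = 341 + 342 = 683)
U - 377842 = 683 - 377842 = -377159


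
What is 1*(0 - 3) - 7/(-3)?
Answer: -2/3 ≈ -0.66667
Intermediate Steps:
1*(0 - 3) - 7/(-3) = 1*(-3) - 7*(-1/3) = -3 + 7/3 = -2/3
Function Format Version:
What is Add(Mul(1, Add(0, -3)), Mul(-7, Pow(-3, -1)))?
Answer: Rational(-2, 3) ≈ -0.66667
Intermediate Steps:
Add(Mul(1, Add(0, -3)), Mul(-7, Pow(-3, -1))) = Add(Mul(1, -3), Mul(-7, Rational(-1, 3))) = Add(-3, Rational(7, 3)) = Rational(-2, 3)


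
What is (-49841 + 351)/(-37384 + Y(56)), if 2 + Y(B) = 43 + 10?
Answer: 49490/37333 ≈ 1.3256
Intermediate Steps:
Y(B) = 51 (Y(B) = -2 + (43 + 10) = -2 + 53 = 51)
(-49841 + 351)/(-37384 + Y(56)) = (-49841 + 351)/(-37384 + 51) = -49490/(-37333) = -49490*(-1/37333) = 49490/37333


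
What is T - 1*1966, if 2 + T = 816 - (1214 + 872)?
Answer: -3238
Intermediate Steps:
T = -1272 (T = -2 + (816 - (1214 + 872)) = -2 + (816 - 1*2086) = -2 + (816 - 2086) = -2 - 1270 = -1272)
T - 1*1966 = -1272 - 1*1966 = -1272 - 1966 = -3238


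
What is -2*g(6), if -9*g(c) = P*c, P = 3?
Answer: 4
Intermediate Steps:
g(c) = -c/3
-2*g(6) = -(-2)*6/3 = -2*(-2) = 4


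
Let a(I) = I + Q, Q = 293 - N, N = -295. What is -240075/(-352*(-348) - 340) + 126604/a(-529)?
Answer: 15451273799/7207204 ≈ 2143.9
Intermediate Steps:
Q = 588 (Q = 293 - 1*(-295) = 293 + 295 = 588)
a(I) = 588 + I (a(I) = I + 588 = 588 + I)
-240075/(-352*(-348) - 340) + 126604/a(-529) = -240075/(-352*(-348) - 340) + 126604/(588 - 529) = -240075/(122496 - 340) + 126604/59 = -240075/122156 + 126604*(1/59) = -240075*1/122156 + 126604/59 = -240075/122156 + 126604/59 = 15451273799/7207204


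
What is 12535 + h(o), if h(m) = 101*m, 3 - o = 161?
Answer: -3423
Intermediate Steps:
o = -158 (o = 3 - 1*161 = 3 - 161 = -158)
12535 + h(o) = 12535 + 101*(-158) = 12535 - 15958 = -3423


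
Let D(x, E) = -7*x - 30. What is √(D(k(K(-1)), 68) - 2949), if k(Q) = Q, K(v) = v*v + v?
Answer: 3*I*√331 ≈ 54.58*I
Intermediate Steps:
K(v) = v + v² (K(v) = v² + v = v + v²)
D(x, E) = -30 - 7*x
√(D(k(K(-1)), 68) - 2949) = √((-30 - (-7)*(1 - 1)) - 2949) = √((-30 - (-7)*0) - 2949) = √((-30 - 7*0) - 2949) = √((-30 + 0) - 2949) = √(-30 - 2949) = √(-2979) = 3*I*√331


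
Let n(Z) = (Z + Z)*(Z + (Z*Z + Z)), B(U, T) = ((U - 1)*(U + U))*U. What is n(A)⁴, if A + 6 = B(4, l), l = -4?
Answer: 4934138860077465600000000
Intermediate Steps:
B(U, T) = 2*U²*(-1 + U) (B(U, T) = ((-1 + U)*(2*U))*U = (2*U*(-1 + U))*U = 2*U²*(-1 + U))
A = 90 (A = -6 + 2*4²*(-1 + 4) = -6 + 2*16*3 = -6 + 96 = 90)
n(Z) = 2*Z*(Z² + 2*Z) (n(Z) = (2*Z)*(Z + (Z² + Z)) = (2*Z)*(Z + (Z + Z²)) = (2*Z)*(Z² + 2*Z) = 2*Z*(Z² + 2*Z))
n(A)⁴ = (2*90²*(2 + 90))⁴ = (2*8100*92)⁴ = 1490400⁴ = 4934138860077465600000000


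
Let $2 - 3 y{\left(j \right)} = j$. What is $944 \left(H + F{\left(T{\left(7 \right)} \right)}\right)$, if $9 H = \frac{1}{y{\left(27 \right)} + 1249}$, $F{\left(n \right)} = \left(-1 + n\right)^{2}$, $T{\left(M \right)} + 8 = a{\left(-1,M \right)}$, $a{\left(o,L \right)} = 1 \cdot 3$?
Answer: $\frac{189733144}{5583} \approx 33984.0$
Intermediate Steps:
$a{\left(o,L \right)} = 3$
$T{\left(M \right)} = -5$ ($T{\left(M \right)} = -8 + 3 = -5$)
$y{\left(j \right)} = \frac{2}{3} - \frac{j}{3}$
$H = \frac{1}{11166}$ ($H = \frac{1}{9 \left(\left(\frac{2}{3} - 9\right) + 1249\right)} = \frac{1}{9 \left(- \frac{25}{3} + 1249\right)} = \frac{1}{9 \cdot \frac{3722}{3}} = \frac{1}{9} \cdot \frac{3}{3722} = \frac{1}{11166} \approx 8.9558 \cdot 10^{-5}$)
$944 \left(H + F{\left(T{\left(7 \right)} \right)}\right) = 944 \left(\frac{1}{11166} + \left(-1 - 5\right)^{2}\right) = 944 \left(\frac{1}{11166} + \left(-6\right)^{2}\right) = 944 \left(\frac{1}{11166} + 36\right) = 944 \cdot \frac{401977}{11166} = \frac{189733144}{5583}$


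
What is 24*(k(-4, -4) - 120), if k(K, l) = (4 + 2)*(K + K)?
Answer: -4032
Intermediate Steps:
k(K, l) = 12*K (k(K, l) = 6*(2*K) = 12*K)
24*(k(-4, -4) - 120) = 24*(12*(-4) - 120) = 24*(-48 - 120) = 24*(-168) = -4032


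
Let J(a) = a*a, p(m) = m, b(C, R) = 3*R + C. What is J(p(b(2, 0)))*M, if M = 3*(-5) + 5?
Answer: -40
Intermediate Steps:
b(C, R) = C + 3*R
J(a) = a**2
M = -10 (M = -15 + 5 = -10)
J(p(b(2, 0)))*M = (2 + 3*0)**2*(-10) = (2 + 0)**2*(-10) = 2**2*(-10) = 4*(-10) = -40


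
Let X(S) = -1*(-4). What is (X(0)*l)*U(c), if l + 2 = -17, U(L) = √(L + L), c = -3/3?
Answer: -76*I*√2 ≈ -107.48*I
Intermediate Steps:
c = -1 (c = -3*⅓ = -1)
U(L) = √2*√L (U(L) = √(2*L) = √2*√L)
l = -19 (l = -2 - 17 = -19)
X(S) = 4
(X(0)*l)*U(c) = (4*(-19))*(√2*√(-1)) = -76*√2*I = -76*I*√2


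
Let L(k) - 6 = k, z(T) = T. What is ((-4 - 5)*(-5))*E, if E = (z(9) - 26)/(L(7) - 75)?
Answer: 765/62 ≈ 12.339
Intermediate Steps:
L(k) = 6 + k
E = 17/62 (E = (9 - 26)/((6 + 7) - 75) = -17/(13 - 75) = -17/(-62) = -17*(-1/62) = 17/62 ≈ 0.27419)
((-4 - 5)*(-5))*E = ((-4 - 5)*(-5))*(17/62) = -9*(-5)*(17/62) = 45*(17/62) = 765/62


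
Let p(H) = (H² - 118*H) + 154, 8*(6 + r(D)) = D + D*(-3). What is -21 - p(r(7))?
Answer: -18393/16 ≈ -1149.6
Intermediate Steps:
r(D) = -6 - D/4 (r(D) = -6 + (D + D*(-3))/8 = -6 + (D - 3*D)/8 = -6 + (-2*D)/8 = -6 - D/4)
p(H) = 154 + H² - 118*H
-21 - p(r(7)) = -21 - (154 + (-6 - ¼*7)² - 118*(-6 - ¼*7)) = -21 - (154 + (-6 - 7/4)² - 118*(-6 - 7/4)) = -21 - (154 + (-31/4)² - 118*(-31/4)) = -21 - (154 + 961/16 + 1829/2) = -21 - 1*18057/16 = -21 - 18057/16 = -18393/16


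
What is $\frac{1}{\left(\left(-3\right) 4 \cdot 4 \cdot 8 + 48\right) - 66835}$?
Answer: $- \frac{1}{67171} \approx -1.4887 \cdot 10^{-5}$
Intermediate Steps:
$\frac{1}{\left(\left(-3\right) 4 \cdot 4 \cdot 8 + 48\right) - 66835} = \frac{1}{\left(\left(-12\right) 4 \cdot 8 + 48\right) - 66835} = \frac{1}{\left(\left(-48\right) 8 + 48\right) - 66835} = \frac{1}{\left(-384 + 48\right) - 66835} = \frac{1}{-336 - 66835} = \frac{1}{-67171} = - \frac{1}{67171}$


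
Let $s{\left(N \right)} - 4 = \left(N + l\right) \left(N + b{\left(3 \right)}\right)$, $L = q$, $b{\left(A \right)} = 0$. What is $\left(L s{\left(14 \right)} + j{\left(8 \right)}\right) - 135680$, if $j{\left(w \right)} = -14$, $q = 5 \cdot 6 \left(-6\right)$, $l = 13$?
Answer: $-204454$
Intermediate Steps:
$q = -180$ ($q = 30 \left(-6\right) = -180$)
$L = -180$
$s{\left(N \right)} = 4 + N \left(13 + N\right)$ ($s{\left(N \right)} = 4 + \left(N + 13\right) \left(N + 0\right) = 4 + \left(13 + N\right) N = 4 + N \left(13 + N\right)$)
$\left(L s{\left(14 \right)} + j{\left(8 \right)}\right) - 135680 = \left(- 180 \left(4 + 14^{2} + 13 \cdot 14\right) - 14\right) - 135680 = \left(- 180 \left(4 + 196 + 182\right) - 14\right) - 135680 = \left(\left(-180\right) 382 - 14\right) - 135680 = \left(-68760 - 14\right) - 135680 = -68774 - 135680 = -204454$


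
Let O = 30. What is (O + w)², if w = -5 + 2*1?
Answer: 729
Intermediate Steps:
w = -3 (w = -5 + 2 = -3)
(O + w)² = (30 - 3)² = 27² = 729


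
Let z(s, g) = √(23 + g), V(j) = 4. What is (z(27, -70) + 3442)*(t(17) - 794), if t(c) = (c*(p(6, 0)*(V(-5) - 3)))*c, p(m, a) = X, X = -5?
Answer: -7706638 - 2239*I*√47 ≈ -7.7066e+6 - 15350.0*I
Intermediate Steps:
p(m, a) = -5
t(c) = -5*c² (t(c) = (c*(-5*(4 - 3)))*c = (c*(-5*1))*c = (c*(-5))*c = (-5*c)*c = -5*c²)
(z(27, -70) + 3442)*(t(17) - 794) = (√(23 - 70) + 3442)*(-5*17² - 794) = (√(-47) + 3442)*(-5*289 - 794) = (I*√47 + 3442)*(-1445 - 794) = (3442 + I*√47)*(-2239) = -7706638 - 2239*I*√47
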